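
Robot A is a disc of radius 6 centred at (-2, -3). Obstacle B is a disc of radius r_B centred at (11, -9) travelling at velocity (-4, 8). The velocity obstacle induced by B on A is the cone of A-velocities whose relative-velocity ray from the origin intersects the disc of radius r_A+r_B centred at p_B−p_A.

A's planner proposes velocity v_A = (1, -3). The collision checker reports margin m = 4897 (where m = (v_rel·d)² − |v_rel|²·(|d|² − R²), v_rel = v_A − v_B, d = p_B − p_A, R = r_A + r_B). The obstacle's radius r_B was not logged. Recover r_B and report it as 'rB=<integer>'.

m = 4897
d = (13, -6);  v_rel = (5, -11),  |v_rel|² = 146
v_rel×d = (5)·(-6) − (-11)·(13) = 113
since m = R²·146 − 113²:  R² = (12769 + 4897) / 146 = 121
R = √121 = 11  ⇒  r_B = 11 − 6 = 5

rB=5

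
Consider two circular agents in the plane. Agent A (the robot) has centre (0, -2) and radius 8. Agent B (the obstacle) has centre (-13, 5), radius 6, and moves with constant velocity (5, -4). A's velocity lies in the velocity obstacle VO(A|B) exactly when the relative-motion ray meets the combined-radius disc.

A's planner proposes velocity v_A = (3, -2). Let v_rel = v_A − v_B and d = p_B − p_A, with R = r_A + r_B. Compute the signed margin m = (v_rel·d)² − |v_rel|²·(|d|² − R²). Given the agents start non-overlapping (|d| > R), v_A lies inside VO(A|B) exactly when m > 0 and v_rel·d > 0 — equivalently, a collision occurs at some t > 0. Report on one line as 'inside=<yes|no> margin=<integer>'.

d = (-13, 7),  |d|² = 218;  R = 8+6 = 14,  c = 218−14² = 22
v_rel = (-2, 2),  |v_rel|² = 8;  v_rel·d = (-2)·(-13) + (2)·(7) = 40
8·t² − 80·t + 22 = 0  ⇒  m = 40² − 8·22 = 1424
m = 1424 > 0,  v_rel·d = 40 > 0  ⇒  inside

inside=yes margin=1424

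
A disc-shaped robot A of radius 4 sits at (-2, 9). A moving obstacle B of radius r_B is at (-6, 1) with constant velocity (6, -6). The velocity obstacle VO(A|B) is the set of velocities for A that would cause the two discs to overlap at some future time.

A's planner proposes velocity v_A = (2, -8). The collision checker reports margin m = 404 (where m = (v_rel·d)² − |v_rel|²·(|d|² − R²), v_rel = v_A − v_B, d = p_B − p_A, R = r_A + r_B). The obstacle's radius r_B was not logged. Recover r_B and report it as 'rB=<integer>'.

m = 404
d = (-4, -8);  v_rel = (-4, -2),  |v_rel|² = 20
v_rel×d = (-4)·(-8) − (-2)·(-4) = 24
since m = R²·20 − 24²:  R² = (576 + 404) / 20 = 49
R = √49 = 7  ⇒  r_B = 7 − 4 = 3

rB=3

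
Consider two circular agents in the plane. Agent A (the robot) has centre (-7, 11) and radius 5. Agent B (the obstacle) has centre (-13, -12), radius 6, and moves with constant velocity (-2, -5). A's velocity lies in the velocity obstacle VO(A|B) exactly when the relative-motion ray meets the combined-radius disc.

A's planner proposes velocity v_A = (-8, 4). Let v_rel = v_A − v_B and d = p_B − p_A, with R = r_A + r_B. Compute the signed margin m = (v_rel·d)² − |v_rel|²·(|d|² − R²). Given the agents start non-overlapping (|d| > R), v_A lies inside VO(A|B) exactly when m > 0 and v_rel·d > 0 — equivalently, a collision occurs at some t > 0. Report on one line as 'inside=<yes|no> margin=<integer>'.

d = (-6, -23),  |d|² = 565;  R = 5+6 = 11,  c = 565−11² = 444
v_rel = (-6, 9),  |v_rel|² = 117;  v_rel·d = (-6)·(-6) + (9)·(-23) = -171
117·t² + 342·t + 444 = 0  ⇒  m = (-171)² − 117·444 = -22707
m = -22707 < 0,  v_rel·d = -171 < 0  ⇒  outside

inside=no margin=-22707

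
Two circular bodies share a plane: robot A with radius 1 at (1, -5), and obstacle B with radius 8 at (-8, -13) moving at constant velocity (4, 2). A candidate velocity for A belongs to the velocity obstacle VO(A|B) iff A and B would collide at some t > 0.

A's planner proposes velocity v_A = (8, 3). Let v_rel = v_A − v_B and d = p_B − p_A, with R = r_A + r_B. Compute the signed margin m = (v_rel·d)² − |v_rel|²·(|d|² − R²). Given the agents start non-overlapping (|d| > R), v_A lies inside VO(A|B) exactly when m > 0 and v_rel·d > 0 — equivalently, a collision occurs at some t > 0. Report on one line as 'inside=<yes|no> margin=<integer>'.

d = (-9, -8),  |d|² = 145;  R = 1+8 = 9,  c = 145−9² = 64
v_rel = (4, 1),  |v_rel|² = 17;  v_rel·d = (4)·(-9) + (1)·(-8) = -44
17·t² + 88·t + 64 = 0  ⇒  m = (-44)² − 17·64 = 848
m = 848 > 0,  v_rel·d = -44 < 0  ⇒  outside

inside=no margin=848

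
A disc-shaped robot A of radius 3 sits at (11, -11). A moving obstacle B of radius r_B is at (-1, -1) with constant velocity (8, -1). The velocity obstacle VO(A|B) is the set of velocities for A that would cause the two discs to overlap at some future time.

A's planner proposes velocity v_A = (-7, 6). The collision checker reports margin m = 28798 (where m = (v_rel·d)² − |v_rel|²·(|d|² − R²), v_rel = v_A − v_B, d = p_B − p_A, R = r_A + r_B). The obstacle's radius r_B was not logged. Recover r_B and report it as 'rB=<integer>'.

m = 28798
d = (-12, 10);  v_rel = (-15, 7),  |v_rel|² = 274
v_rel×d = (-15)·(10) − (7)·(-12) = -66
since m = R²·274 − (-66)²:  R² = (4356 + 28798) / 274 = 121
R = √121 = 11  ⇒  r_B = 11 − 3 = 8

rB=8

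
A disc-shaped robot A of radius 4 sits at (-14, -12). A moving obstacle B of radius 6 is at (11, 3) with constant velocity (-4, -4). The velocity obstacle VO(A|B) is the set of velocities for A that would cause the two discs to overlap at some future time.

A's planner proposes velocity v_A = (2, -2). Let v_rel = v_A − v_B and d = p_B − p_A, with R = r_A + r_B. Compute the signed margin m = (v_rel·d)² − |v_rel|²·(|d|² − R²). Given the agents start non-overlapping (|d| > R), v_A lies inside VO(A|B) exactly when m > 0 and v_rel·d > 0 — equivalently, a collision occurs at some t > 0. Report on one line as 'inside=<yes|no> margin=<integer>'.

d = (25, 15),  |d|² = 850;  R = 4+6 = 10,  c = 850−10² = 750
v_rel = (6, 2),  |v_rel|² = 40;  v_rel·d = (6)·(25) + (2)·(15) = 180
40·t² − 360·t + 750 = 0  ⇒  m = 180² − 40·750 = 2400
m = 2400 > 0,  v_rel·d = 180 > 0  ⇒  inside

inside=yes margin=2400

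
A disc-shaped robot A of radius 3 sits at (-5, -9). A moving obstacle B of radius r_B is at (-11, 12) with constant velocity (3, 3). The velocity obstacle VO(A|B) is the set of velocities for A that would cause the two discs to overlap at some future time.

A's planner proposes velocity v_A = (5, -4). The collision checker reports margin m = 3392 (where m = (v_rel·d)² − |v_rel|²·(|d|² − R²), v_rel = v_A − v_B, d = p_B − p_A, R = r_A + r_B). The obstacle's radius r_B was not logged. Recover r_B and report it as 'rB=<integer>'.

m = 3392
d = (-6, 21);  v_rel = (2, -7),  |v_rel|² = 53
v_rel×d = (2)·(21) − (-7)·(-6) = 0
since m = R²·53 − 0²:  R² = (0 + 3392) / 53 = 64
R = √64 = 8  ⇒  r_B = 8 − 3 = 5

rB=5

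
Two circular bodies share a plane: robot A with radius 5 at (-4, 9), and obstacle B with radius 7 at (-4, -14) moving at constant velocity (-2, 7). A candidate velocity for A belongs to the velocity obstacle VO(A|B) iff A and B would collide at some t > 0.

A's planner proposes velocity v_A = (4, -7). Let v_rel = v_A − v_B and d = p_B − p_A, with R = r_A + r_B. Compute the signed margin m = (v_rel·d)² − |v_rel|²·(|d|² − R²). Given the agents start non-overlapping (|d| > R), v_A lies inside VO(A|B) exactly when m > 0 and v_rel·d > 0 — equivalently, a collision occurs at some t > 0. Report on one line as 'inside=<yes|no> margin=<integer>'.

d = (0, -23),  |d|² = 529;  R = 5+7 = 12,  c = 529−12² = 385
v_rel = (6, -14),  |v_rel|² = 232;  v_rel·d = (6)·(0) + (-14)·(-23) = 322
232·t² − 644·t + 385 = 0  ⇒  m = 322² − 232·385 = 14364
m = 14364 > 0,  v_rel·d = 322 > 0  ⇒  inside

inside=yes margin=14364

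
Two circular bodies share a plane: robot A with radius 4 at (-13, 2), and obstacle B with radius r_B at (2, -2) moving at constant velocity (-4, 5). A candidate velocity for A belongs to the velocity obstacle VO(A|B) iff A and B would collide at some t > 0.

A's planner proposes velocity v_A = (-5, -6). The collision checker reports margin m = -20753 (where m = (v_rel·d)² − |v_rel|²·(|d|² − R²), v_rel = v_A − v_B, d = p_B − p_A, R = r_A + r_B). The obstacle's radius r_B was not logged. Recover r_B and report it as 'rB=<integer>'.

m = -20753
d = (15, -4);  v_rel = (-1, -11),  |v_rel|² = 122
v_rel×d = (-1)·(-4) − (-11)·(15) = 169
since m = R²·122 − 169²:  R² = (28561 + -20753) / 122 = 64
R = √64 = 8  ⇒  r_B = 8 − 4 = 4

rB=4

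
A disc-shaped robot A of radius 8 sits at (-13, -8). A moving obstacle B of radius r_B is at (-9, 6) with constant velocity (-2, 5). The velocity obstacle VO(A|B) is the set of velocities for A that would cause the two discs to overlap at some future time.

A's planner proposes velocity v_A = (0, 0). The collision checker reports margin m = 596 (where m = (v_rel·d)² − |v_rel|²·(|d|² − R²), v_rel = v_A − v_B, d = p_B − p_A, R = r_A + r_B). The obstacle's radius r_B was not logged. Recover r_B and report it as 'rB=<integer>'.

m = 596
d = (4, 14);  v_rel = (2, -5),  |v_rel|² = 29
v_rel×d = (2)·(14) − (-5)·(4) = 48
since m = R²·29 − 48²:  R² = (2304 + 596) / 29 = 100
R = √100 = 10  ⇒  r_B = 10 − 8 = 2

rB=2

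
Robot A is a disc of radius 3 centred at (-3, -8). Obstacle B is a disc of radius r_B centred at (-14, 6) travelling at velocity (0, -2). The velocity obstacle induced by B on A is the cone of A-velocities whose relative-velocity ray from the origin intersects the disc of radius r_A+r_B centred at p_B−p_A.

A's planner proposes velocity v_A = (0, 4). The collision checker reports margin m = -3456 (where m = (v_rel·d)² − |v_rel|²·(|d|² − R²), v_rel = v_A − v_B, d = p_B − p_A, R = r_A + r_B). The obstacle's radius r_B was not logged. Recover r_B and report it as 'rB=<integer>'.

m = -3456
d = (-11, 14);  v_rel = (0, 6),  |v_rel|² = 36
v_rel×d = (0)·(14) − (6)·(-11) = 66
since m = R²·36 − 66²:  R² = (4356 + -3456) / 36 = 25
R = √25 = 5  ⇒  r_B = 5 − 3 = 2

rB=2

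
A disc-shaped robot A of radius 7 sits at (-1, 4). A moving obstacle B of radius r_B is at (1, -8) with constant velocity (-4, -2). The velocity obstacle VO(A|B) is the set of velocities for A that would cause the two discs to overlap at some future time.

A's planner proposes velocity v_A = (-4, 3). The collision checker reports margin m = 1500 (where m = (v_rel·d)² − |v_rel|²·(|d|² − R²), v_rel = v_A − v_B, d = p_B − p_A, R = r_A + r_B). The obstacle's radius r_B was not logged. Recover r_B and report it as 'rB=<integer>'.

m = 1500
d = (2, -12);  v_rel = (0, 5),  |v_rel|² = 25
v_rel×d = (0)·(-12) − (5)·(2) = -10
since m = R²·25 − (-10)²:  R² = (100 + 1500) / 25 = 64
R = √64 = 8  ⇒  r_B = 8 − 7 = 1

rB=1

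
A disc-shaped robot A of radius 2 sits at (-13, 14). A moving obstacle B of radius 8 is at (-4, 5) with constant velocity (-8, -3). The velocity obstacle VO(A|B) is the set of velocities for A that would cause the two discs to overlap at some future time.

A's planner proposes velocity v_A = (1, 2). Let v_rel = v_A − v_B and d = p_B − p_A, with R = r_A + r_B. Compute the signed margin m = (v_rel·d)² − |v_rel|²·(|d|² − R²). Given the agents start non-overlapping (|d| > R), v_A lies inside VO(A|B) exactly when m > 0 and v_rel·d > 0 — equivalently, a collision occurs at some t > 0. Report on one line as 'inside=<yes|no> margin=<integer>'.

d = (9, -9),  |d|² = 162;  R = 2+8 = 10,  c = 162−10² = 62
v_rel = (9, 5),  |v_rel|² = 106;  v_rel·d = (9)·(9) + (5)·(-9) = 36
106·t² − 72·t + 62 = 0  ⇒  m = 36² − 106·62 = -5276
m = -5276 < 0,  v_rel·d = 36 > 0  ⇒  outside

inside=no margin=-5276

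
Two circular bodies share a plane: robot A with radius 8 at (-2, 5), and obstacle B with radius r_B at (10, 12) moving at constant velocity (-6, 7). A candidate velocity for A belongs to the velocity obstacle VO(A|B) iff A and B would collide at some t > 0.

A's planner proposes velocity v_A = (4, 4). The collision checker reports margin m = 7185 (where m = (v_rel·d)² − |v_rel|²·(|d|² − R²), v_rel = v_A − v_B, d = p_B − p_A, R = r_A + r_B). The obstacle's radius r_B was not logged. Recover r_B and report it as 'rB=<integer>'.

m = 7185
d = (12, 7);  v_rel = (10, -3),  |v_rel|² = 109
v_rel×d = (10)·(7) − (-3)·(12) = 106
since m = R²·109 − 106²:  R² = (11236 + 7185) / 109 = 169
R = √169 = 13  ⇒  r_B = 13 − 8 = 5

rB=5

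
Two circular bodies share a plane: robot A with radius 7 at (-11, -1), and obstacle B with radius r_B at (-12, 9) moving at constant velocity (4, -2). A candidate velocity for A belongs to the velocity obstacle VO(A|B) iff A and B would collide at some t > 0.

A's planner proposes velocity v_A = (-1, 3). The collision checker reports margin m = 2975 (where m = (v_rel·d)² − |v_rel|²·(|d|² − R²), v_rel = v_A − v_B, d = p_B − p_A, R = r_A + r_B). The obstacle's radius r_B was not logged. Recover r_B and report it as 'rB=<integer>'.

m = 2975
d = (-1, 10);  v_rel = (-5, 5),  |v_rel|² = 50
v_rel×d = (-5)·(10) − (5)·(-1) = -45
since m = R²·50 − (-45)²:  R² = (2025 + 2975) / 50 = 100
R = √100 = 10  ⇒  r_B = 10 − 7 = 3

rB=3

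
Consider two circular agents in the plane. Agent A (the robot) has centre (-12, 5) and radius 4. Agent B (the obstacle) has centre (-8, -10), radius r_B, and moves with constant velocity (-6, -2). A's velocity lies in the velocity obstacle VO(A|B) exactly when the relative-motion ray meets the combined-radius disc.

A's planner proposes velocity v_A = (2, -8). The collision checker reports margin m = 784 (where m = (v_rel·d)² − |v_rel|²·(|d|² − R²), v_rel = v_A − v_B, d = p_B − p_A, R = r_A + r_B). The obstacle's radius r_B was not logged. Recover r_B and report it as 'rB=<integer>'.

m = 784
d = (4, -15);  v_rel = (8, -6),  |v_rel|² = 100
v_rel×d = (8)·(-15) − (-6)·(4) = -96
since m = R²·100 − (-96)²:  R² = (9216 + 784) / 100 = 100
R = √100 = 10  ⇒  r_B = 10 − 4 = 6

rB=6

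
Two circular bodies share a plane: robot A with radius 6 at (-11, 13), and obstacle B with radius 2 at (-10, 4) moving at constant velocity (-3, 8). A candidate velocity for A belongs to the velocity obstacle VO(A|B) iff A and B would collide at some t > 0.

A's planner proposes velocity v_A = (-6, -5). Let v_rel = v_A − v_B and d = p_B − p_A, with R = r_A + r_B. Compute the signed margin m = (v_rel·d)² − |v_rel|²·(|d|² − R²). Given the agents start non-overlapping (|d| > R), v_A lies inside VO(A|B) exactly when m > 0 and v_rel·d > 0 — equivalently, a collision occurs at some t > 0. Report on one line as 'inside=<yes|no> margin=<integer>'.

d = (1, -9),  |d|² = 82;  R = 6+2 = 8,  c = 82−8² = 18
v_rel = (-3, -13),  |v_rel|² = 178;  v_rel·d = (-3)·(1) + (-13)·(-9) = 114
178·t² − 228·t + 18 = 0  ⇒  m = 114² − 178·18 = 9792
m = 9792 > 0,  v_rel·d = 114 > 0  ⇒  inside

inside=yes margin=9792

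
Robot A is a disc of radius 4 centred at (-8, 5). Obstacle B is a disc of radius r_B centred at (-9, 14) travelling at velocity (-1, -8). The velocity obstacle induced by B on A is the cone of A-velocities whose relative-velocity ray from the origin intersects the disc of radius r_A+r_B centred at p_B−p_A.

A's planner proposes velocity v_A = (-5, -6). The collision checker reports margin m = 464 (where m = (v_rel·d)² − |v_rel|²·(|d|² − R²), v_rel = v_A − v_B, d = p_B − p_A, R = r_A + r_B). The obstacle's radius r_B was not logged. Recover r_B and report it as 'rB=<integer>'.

m = 464
d = (-1, 9);  v_rel = (-4, 2),  |v_rel|² = 20
v_rel×d = (-4)·(9) − (2)·(-1) = -34
since m = R²·20 − (-34)²:  R² = (1156 + 464) / 20 = 81
R = √81 = 9  ⇒  r_B = 9 − 4 = 5

rB=5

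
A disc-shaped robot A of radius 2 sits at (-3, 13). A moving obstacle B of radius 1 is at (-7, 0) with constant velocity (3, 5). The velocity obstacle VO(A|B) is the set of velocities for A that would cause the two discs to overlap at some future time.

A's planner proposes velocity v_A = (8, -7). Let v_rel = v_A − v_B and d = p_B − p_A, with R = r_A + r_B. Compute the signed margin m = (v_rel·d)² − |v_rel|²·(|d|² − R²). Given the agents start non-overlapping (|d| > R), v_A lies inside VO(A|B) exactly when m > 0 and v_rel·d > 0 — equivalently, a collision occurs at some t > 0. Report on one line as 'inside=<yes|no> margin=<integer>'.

d = (-4, -13),  |d|² = 185;  R = 2+1 = 3,  c = 185−3² = 176
v_rel = (5, -12),  |v_rel|² = 169;  v_rel·d = (5)·(-4) + (-12)·(-13) = 136
169·t² − 272·t + 176 = 0  ⇒  m = 136² − 169·176 = -11248
m = -11248 < 0,  v_rel·d = 136 > 0  ⇒  outside

inside=no margin=-11248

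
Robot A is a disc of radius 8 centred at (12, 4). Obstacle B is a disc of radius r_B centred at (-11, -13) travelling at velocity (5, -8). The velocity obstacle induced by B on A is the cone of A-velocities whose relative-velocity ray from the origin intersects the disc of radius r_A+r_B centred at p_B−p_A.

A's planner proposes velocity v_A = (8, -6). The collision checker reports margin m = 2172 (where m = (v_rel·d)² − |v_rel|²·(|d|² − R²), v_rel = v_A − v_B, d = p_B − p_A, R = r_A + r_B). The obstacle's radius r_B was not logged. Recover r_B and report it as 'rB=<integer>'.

m = 2172
d = (-23, -17);  v_rel = (3, 2),  |v_rel|² = 13
v_rel×d = (3)·(-17) − (2)·(-23) = -5
since m = R²·13 − (-5)²:  R² = (25 + 2172) / 13 = 169
R = √169 = 13  ⇒  r_B = 13 − 8 = 5

rB=5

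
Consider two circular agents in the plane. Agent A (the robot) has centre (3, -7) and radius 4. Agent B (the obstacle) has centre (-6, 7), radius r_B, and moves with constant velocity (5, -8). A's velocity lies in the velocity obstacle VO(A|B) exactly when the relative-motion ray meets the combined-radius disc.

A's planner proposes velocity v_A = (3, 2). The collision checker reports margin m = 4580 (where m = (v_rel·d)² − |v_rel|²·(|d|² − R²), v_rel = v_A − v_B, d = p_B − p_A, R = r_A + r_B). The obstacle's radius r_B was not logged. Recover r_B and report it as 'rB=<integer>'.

m = 4580
d = (-9, 14);  v_rel = (-2, 10),  |v_rel|² = 104
v_rel×d = (-2)·(14) − (10)·(-9) = 62
since m = R²·104 − 62²:  R² = (3844 + 4580) / 104 = 81
R = √81 = 9  ⇒  r_B = 9 − 4 = 5

rB=5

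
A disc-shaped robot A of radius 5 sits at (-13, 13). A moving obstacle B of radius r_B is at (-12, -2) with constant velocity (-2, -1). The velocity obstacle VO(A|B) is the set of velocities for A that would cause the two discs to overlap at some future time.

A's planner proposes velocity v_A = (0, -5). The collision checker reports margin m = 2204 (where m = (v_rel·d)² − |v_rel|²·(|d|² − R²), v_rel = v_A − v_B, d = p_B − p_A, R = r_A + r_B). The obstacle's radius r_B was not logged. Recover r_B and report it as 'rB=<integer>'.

m = 2204
d = (1, -15);  v_rel = (2, -4),  |v_rel|² = 20
v_rel×d = (2)·(-15) − (-4)·(1) = -26
since m = R²·20 − (-26)²:  R² = (676 + 2204) / 20 = 144
R = √144 = 12  ⇒  r_B = 12 − 5 = 7

rB=7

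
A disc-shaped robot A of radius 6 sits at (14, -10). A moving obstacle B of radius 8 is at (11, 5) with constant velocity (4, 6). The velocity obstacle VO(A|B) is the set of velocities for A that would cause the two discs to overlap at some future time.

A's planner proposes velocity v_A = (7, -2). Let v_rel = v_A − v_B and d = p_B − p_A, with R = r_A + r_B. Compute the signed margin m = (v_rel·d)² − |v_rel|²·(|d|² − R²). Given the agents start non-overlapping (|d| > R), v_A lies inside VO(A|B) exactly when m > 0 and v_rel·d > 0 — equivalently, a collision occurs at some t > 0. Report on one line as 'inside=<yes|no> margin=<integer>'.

d = (-3, 15),  |d|² = 234;  R = 6+8 = 14,  c = 234−14² = 38
v_rel = (3, -8),  |v_rel|² = 73;  v_rel·d = (3)·(-3) + (-8)·(15) = -129
73·t² + 258·t + 38 = 0  ⇒  m = (-129)² − 73·38 = 13867
m = 13867 > 0,  v_rel·d = -129 < 0  ⇒  outside

inside=no margin=13867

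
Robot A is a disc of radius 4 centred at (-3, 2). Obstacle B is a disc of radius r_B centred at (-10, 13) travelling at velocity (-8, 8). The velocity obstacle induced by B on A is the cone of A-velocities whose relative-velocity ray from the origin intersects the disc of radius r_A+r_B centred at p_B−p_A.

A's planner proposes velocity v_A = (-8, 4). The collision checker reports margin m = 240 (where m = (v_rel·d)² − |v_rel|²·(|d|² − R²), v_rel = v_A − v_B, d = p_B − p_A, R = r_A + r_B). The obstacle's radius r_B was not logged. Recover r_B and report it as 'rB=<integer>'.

m = 240
d = (-7, 11);  v_rel = (0, -4),  |v_rel|² = 16
v_rel×d = (0)·(11) − (-4)·(-7) = -28
since m = R²·16 − (-28)²:  R² = (784 + 240) / 16 = 64
R = √64 = 8  ⇒  r_B = 8 − 4 = 4

rB=4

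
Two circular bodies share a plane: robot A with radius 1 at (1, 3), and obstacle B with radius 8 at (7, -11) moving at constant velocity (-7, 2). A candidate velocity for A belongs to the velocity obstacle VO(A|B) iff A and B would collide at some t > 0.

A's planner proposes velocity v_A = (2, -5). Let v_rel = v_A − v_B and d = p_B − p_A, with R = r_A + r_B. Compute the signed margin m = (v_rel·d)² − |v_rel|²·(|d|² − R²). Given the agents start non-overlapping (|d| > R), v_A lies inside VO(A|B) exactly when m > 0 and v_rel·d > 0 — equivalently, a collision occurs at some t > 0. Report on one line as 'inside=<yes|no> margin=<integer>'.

d = (6, -14),  |d|² = 232;  R = 1+8 = 9,  c = 232−9² = 151
v_rel = (9, -7),  |v_rel|² = 130;  v_rel·d = (9)·(6) + (-7)·(-14) = 152
130·t² − 304·t + 151 = 0  ⇒  m = 152² − 130·151 = 3474
m = 3474 > 0,  v_rel·d = 152 > 0  ⇒  inside

inside=yes margin=3474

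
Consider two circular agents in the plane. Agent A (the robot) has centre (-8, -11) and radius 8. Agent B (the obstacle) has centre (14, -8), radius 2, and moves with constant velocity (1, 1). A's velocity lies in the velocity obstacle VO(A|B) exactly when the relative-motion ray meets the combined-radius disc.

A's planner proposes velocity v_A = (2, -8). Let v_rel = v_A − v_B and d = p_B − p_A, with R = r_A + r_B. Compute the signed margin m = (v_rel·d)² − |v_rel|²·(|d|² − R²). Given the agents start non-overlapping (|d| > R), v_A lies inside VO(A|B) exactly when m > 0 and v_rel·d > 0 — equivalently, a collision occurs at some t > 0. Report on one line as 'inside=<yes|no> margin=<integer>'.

d = (22, 3),  |d|² = 493;  R = 8+2 = 10,  c = 493−10² = 393
v_rel = (1, -9),  |v_rel|² = 82;  v_rel·d = (1)·(22) + (-9)·(3) = -5
82·t² + 10·t + 393 = 0  ⇒  m = (-5)² − 82·393 = -32201
m = -32201 < 0,  v_rel·d = -5 < 0  ⇒  outside

inside=no margin=-32201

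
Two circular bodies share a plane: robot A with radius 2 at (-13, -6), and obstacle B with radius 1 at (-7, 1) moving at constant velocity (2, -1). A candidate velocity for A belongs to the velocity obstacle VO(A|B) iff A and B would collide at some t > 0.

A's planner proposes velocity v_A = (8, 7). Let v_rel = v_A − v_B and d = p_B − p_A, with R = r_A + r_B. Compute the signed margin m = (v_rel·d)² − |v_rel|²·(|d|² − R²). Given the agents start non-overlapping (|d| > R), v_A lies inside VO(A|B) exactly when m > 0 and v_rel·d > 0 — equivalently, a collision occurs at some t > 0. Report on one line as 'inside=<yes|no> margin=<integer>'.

d = (6, 7),  |d|² = 85;  R = 2+1 = 3,  c = 85−3² = 76
v_rel = (6, 8),  |v_rel|² = 100;  v_rel·d = (6)·(6) + (8)·(7) = 92
100·t² − 184·t + 76 = 0  ⇒  m = 92² − 100·76 = 864
m = 864 > 0,  v_rel·d = 92 > 0  ⇒  inside

inside=yes margin=864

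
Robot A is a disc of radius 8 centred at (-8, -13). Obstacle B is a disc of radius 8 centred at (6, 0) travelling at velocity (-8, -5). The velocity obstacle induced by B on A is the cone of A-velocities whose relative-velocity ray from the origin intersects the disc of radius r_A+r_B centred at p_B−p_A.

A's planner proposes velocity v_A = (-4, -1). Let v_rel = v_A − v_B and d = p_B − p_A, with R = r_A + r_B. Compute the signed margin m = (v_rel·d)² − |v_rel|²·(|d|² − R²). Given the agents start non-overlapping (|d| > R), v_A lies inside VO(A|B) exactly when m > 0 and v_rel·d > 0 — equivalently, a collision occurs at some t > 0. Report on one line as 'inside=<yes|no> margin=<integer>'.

d = (14, 13),  |d|² = 365;  R = 8+8 = 16,  c = 365−16² = 109
v_rel = (4, 4),  |v_rel|² = 32;  v_rel·d = (4)·(14) + (4)·(13) = 108
32·t² − 216·t + 109 = 0  ⇒  m = 108² − 32·109 = 8176
m = 8176 > 0,  v_rel·d = 108 > 0  ⇒  inside

inside=yes margin=8176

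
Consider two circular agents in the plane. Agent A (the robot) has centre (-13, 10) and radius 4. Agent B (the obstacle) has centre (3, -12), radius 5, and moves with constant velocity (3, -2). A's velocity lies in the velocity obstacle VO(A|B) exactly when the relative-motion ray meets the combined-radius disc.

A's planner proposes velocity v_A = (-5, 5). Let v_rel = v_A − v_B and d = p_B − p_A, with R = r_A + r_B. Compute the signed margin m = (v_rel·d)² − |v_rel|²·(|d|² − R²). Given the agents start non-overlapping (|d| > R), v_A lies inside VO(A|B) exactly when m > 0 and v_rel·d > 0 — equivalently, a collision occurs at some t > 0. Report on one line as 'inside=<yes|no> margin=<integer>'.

d = (16, -22),  |d|² = 740;  R = 4+5 = 9,  c = 740−9² = 659
v_rel = (-8, 7),  |v_rel|² = 113;  v_rel·d = (-8)·(16) + (7)·(-22) = -282
113·t² + 564·t + 659 = 0  ⇒  m = (-282)² − 113·659 = 5057
m = 5057 > 0,  v_rel·d = -282 < 0  ⇒  outside

inside=no margin=5057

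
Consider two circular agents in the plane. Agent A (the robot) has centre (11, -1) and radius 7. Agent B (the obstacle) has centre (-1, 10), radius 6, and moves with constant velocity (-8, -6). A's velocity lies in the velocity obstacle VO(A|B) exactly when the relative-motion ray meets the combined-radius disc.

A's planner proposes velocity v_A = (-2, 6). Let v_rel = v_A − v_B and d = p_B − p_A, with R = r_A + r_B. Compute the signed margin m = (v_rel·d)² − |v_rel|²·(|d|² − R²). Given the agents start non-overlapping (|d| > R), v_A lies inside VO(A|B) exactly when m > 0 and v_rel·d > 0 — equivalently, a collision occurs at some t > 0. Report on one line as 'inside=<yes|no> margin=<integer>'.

d = (-12, 11),  |d|² = 265;  R = 7+6 = 13,  c = 265−13² = 96
v_rel = (6, 12),  |v_rel|² = 180;  v_rel·d = (6)·(-12) + (12)·(11) = 60
180·t² − 120·t + 96 = 0  ⇒  m = 60² − 180·96 = -13680
m = -13680 < 0,  v_rel·d = 60 > 0  ⇒  outside

inside=no margin=-13680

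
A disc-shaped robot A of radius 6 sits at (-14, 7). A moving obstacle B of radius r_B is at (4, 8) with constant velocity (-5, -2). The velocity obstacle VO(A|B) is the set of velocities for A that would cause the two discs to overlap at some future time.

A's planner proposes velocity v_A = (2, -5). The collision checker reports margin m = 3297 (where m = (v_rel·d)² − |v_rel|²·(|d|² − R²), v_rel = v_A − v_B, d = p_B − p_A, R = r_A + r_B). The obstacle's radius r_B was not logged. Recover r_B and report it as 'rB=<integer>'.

m = 3297
d = (18, 1);  v_rel = (7, -3),  |v_rel|² = 58
v_rel×d = (7)·(1) − (-3)·(18) = 61
since m = R²·58 − 61²:  R² = (3721 + 3297) / 58 = 121
R = √121 = 11  ⇒  r_B = 11 − 6 = 5

rB=5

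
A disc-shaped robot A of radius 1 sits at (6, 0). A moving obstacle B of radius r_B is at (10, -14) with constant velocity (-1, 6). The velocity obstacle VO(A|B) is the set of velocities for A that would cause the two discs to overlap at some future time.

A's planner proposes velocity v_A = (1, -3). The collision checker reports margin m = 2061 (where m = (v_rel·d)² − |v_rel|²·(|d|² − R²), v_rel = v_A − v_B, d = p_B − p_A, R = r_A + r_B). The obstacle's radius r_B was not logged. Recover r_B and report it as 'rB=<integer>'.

m = 2061
d = (4, -14);  v_rel = (2, -9),  |v_rel|² = 85
v_rel×d = (2)·(-14) − (-9)·(4) = 8
since m = R²·85 − 8²:  R² = (64 + 2061) / 85 = 25
R = √25 = 5  ⇒  r_B = 5 − 1 = 4

rB=4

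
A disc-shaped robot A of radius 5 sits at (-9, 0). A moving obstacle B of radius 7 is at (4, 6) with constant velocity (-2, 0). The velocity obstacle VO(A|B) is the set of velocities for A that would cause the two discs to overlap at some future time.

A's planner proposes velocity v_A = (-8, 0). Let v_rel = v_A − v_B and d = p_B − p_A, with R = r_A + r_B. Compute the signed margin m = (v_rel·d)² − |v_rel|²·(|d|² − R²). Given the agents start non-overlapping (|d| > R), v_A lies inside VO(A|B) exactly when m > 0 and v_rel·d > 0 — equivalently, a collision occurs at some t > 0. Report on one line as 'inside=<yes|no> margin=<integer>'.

d = (13, 6),  |d|² = 205;  R = 5+7 = 12,  c = 205−12² = 61
v_rel = (-6, 0),  |v_rel|² = 36;  v_rel·d = (-6)·(13) + (0)·(6) = -78
36·t² + 156·t + 61 = 0  ⇒  m = (-78)² − 36·61 = 3888
m = 3888 > 0,  v_rel·d = -78 < 0  ⇒  outside

inside=no margin=3888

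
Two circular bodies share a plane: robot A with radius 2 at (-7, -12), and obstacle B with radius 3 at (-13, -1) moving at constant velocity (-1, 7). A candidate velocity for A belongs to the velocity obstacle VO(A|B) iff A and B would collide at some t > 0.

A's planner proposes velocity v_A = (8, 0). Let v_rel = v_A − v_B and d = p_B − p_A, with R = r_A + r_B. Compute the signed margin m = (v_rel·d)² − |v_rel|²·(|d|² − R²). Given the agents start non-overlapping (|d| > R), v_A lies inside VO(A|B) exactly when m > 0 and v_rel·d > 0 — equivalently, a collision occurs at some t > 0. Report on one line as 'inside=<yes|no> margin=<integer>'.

d = (-6, 11),  |d|² = 157;  R = 2+3 = 5,  c = 157−5² = 132
v_rel = (9, -7),  |v_rel|² = 130;  v_rel·d = (9)·(-6) + (-7)·(11) = -131
130·t² + 262·t + 132 = 0  ⇒  m = (-131)² − 130·132 = 1
m = 1 > 0,  v_rel·d = -131 < 0  ⇒  outside

inside=no margin=1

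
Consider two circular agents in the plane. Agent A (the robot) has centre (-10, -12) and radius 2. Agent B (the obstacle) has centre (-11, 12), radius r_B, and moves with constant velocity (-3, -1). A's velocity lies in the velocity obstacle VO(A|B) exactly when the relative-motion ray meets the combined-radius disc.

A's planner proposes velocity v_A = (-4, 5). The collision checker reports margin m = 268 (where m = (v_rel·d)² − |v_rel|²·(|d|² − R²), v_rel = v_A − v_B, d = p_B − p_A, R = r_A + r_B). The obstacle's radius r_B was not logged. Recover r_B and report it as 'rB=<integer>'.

m = 268
d = (-1, 24);  v_rel = (-1, 6),  |v_rel|² = 37
v_rel×d = (-1)·(24) − (6)·(-1) = -18
since m = R²·37 − (-18)²:  R² = (324 + 268) / 37 = 16
R = √16 = 4  ⇒  r_B = 4 − 2 = 2

rB=2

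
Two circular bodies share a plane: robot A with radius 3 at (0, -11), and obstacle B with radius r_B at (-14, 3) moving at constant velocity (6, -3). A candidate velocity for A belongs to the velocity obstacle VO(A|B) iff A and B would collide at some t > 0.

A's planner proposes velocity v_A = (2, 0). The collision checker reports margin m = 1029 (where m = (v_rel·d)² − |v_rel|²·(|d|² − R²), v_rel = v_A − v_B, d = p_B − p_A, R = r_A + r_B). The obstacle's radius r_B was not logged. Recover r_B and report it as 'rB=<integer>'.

m = 1029
d = (-14, 14);  v_rel = (-4, 3),  |v_rel|² = 25
v_rel×d = (-4)·(14) − (3)·(-14) = -14
since m = R²·25 − (-14)²:  R² = (196 + 1029) / 25 = 49
R = √49 = 7  ⇒  r_B = 7 − 3 = 4

rB=4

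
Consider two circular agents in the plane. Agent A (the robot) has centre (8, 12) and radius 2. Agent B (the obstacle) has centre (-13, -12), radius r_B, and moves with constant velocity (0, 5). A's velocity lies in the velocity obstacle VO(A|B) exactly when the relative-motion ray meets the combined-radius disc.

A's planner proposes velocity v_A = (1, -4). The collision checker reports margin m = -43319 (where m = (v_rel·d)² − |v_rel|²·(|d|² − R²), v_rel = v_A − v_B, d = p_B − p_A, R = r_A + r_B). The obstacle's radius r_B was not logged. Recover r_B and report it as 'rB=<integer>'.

m = -43319
d = (-21, -24);  v_rel = (1, -9),  |v_rel|² = 82
v_rel×d = (1)·(-24) − (-9)·(-21) = -213
since m = R²·82 − (-213)²:  R² = (45369 + -43319) / 82 = 25
R = √25 = 5  ⇒  r_B = 5 − 2 = 3

rB=3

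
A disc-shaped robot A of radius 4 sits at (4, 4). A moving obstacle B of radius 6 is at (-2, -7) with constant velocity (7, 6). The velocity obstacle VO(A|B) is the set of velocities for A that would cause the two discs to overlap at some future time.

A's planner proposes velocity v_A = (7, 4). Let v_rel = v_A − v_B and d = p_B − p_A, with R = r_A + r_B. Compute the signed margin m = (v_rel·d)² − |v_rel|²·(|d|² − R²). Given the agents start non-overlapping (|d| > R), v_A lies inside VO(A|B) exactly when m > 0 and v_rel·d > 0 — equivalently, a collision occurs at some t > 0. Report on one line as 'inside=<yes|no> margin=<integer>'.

d = (-6, -11),  |d|² = 157;  R = 4+6 = 10,  c = 157−10² = 57
v_rel = (0, -2),  |v_rel|² = 4;  v_rel·d = (0)·(-6) + (-2)·(-11) = 22
4·t² − 44·t + 57 = 0  ⇒  m = 22² − 4·57 = 256
m = 256 > 0,  v_rel·d = 22 > 0  ⇒  inside

inside=yes margin=256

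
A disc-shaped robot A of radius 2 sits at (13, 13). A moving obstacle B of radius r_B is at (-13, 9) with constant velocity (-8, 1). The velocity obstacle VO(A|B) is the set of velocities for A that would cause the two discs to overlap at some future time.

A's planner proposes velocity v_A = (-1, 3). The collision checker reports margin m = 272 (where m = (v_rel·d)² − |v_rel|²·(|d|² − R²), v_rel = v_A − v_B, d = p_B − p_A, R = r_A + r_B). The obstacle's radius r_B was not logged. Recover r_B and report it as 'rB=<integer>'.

m = 272
d = (-26, -4);  v_rel = (7, 2),  |v_rel|² = 53
v_rel×d = (7)·(-4) − (2)·(-26) = 24
since m = R²·53 − 24²:  R² = (576 + 272) / 53 = 16
R = √16 = 4  ⇒  r_B = 4 − 2 = 2

rB=2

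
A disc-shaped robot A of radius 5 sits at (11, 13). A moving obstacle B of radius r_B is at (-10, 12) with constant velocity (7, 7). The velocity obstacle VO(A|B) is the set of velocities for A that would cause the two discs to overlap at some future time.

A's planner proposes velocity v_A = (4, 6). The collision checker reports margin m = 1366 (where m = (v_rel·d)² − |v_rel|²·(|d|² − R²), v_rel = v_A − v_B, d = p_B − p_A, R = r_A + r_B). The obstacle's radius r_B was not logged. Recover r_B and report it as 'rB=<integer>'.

m = 1366
d = (-21, -1);  v_rel = (-3, -1),  |v_rel|² = 10
v_rel×d = (-3)·(-1) − (-1)·(-21) = -18
since m = R²·10 − (-18)²:  R² = (324 + 1366) / 10 = 169
R = √169 = 13  ⇒  r_B = 13 − 5 = 8

rB=8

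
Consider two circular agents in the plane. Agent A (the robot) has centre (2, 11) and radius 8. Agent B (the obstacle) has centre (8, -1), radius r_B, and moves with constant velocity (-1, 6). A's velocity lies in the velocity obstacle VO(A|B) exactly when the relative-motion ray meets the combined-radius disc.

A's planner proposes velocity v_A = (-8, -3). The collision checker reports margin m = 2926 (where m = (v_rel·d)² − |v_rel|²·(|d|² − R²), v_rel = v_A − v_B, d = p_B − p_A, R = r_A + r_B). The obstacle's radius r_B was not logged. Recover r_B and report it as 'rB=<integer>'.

m = 2926
d = (6, -12);  v_rel = (-7, -9),  |v_rel|² = 130
v_rel×d = (-7)·(-12) − (-9)·(6) = 138
since m = R²·130 − 138²:  R² = (19044 + 2926) / 130 = 169
R = √169 = 13  ⇒  r_B = 13 − 8 = 5

rB=5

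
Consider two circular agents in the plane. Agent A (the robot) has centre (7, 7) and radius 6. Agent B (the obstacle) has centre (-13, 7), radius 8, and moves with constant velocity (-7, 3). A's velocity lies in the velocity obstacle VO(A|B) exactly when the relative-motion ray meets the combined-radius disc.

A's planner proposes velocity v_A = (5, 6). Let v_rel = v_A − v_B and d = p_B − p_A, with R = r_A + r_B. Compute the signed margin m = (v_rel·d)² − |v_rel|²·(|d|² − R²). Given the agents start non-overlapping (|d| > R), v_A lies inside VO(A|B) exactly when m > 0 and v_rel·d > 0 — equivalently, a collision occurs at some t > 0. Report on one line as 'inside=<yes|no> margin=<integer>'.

d = (-20, 0),  |d|² = 400;  R = 6+8 = 14,  c = 400−14² = 204
v_rel = (12, 3),  |v_rel|² = 153;  v_rel·d = (12)·(-20) + (3)·(0) = -240
153·t² + 480·t + 204 = 0  ⇒  m = (-240)² − 153·204 = 26388
m = 26388 > 0,  v_rel·d = -240 < 0  ⇒  outside

inside=no margin=26388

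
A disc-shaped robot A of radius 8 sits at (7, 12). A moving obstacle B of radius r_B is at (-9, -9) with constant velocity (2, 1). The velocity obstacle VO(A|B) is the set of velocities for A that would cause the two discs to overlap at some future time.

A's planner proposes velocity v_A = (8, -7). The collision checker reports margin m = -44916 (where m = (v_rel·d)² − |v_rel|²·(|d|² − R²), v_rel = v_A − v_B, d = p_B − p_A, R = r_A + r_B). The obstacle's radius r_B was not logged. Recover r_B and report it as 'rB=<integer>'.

m = -44916
d = (-16, -21);  v_rel = (6, -8),  |v_rel|² = 100
v_rel×d = (6)·(-21) − (-8)·(-16) = -254
since m = R²·100 − (-254)²:  R² = (64516 + -44916) / 100 = 196
R = √196 = 14  ⇒  r_B = 14 − 8 = 6

rB=6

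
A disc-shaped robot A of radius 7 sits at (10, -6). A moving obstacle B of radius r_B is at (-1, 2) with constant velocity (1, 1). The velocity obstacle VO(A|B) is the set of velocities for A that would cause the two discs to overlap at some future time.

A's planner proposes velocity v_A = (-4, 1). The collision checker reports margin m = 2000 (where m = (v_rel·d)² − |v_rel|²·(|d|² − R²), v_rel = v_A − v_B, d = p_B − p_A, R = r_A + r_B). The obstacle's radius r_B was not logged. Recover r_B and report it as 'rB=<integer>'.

m = 2000
d = (-11, 8);  v_rel = (-5, 0),  |v_rel|² = 25
v_rel×d = (-5)·(8) − (0)·(-11) = -40
since m = R²·25 − (-40)²:  R² = (1600 + 2000) / 25 = 144
R = √144 = 12  ⇒  r_B = 12 − 7 = 5

rB=5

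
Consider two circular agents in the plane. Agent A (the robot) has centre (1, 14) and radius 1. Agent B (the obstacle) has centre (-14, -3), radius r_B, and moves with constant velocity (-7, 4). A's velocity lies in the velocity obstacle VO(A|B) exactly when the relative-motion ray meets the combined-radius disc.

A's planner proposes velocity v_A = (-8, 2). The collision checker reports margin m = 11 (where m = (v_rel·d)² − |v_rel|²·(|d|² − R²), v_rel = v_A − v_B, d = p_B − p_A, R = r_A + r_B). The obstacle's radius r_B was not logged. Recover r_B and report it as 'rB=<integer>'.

m = 11
d = (-15, -17);  v_rel = (-1, -2),  |v_rel|² = 5
v_rel×d = (-1)·(-17) − (-2)·(-15) = -13
since m = R²·5 − (-13)²:  R² = (169 + 11) / 5 = 36
R = √36 = 6  ⇒  r_B = 6 − 1 = 5

rB=5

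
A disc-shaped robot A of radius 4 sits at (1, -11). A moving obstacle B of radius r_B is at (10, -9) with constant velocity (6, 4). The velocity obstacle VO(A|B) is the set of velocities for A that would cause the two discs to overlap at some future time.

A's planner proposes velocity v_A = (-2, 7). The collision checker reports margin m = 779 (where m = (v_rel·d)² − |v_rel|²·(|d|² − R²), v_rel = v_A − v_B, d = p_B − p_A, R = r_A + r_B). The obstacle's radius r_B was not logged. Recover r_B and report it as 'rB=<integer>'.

m = 779
d = (9, 2);  v_rel = (-8, 3),  |v_rel|² = 73
v_rel×d = (-8)·(2) − (3)·(9) = -43
since m = R²·73 − (-43)²:  R² = (1849 + 779) / 73 = 36
R = √36 = 6  ⇒  r_B = 6 − 4 = 2

rB=2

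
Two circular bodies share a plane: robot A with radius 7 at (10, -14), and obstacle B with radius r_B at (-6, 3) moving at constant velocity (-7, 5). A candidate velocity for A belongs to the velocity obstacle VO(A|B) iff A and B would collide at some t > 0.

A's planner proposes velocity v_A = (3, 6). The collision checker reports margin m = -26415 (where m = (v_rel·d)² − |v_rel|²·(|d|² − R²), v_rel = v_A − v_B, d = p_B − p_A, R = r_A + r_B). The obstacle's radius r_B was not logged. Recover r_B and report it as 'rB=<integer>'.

m = -26415
d = (-16, 17);  v_rel = (10, 1),  |v_rel|² = 101
v_rel×d = (10)·(17) − (1)·(-16) = 186
since m = R²·101 − 186²:  R² = (34596 + -26415) / 101 = 81
R = √81 = 9  ⇒  r_B = 9 − 7 = 2

rB=2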